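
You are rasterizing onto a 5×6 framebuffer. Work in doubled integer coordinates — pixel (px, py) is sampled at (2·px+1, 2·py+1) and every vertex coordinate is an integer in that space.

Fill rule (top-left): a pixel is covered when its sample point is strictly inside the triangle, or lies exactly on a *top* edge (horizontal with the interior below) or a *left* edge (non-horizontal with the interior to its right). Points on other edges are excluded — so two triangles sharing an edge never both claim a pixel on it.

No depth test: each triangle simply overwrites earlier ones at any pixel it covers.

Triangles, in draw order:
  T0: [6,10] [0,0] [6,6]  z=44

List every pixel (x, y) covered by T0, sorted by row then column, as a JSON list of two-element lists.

T0:
  2·area = 24
  edge (6, 10)→(0, 0): d=(-6,-10) top-left  bias=+0
  edge (0, 0)→(6, 6): d=(6,6) right/bottom  bias=-1
  edge (6, 6)→(6, 10): d=(0,4) right/bottom  bias=-1
    (0,0)@(1, 1): e=[4,0,20] → ·  [on edge]
    (1,1)@(3, 3): e=[12,0,12] → ·  [on edge]
    (1,2)@(3, 5): e=[0,12,12] → #  [on edge]
    (2,2)@(5, 5): e=[20,0,4] → ·  [on edge]
    (1,3)@(3, 7): e=[-12,24,12] → ·
    (2,3)@(5, 7): e=[8,12,4] → #
    (3,3)@(7, 7): e=[28,0,-4] → ·  [on edge]
    (2,4)@(5, 9): e=[-4,24,4] → ·
    (4,4)@(9, 9): e=[36,0,-12] → ·  [on edge]
  covered (2 px):
    · · · · ·
    · · · · ·
    · # · · ·
    · · # · ·
    · · · · ·
    · · · · ·

Result: [[1,2],[2,3]]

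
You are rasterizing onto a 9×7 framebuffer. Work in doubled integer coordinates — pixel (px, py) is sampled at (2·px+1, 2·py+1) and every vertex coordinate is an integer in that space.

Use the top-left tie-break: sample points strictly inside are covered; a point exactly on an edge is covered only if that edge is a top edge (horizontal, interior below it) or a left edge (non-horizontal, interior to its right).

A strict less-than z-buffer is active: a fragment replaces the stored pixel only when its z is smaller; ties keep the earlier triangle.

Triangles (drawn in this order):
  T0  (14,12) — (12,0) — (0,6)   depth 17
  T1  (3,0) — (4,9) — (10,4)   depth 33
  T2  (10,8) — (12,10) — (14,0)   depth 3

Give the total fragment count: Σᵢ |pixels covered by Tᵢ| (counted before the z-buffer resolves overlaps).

T0:
  2·area = 156  (B↔C swapped to make it positive)
  edge (14, 12)→(0, 6): d=(-14,-6) top-left  bias=+0
  edge (0, 6)→(12, 0): d=(12,-6) top-left  bias=+0
  edge (12, 0)→(14, 12): d=(2,12) right/bottom  bias=-1
    (5,0)@(11, 1): e=[136,6,14] → X
    (6,0)@(13, 1): e=[148,18,-10] → .
    (3,1)@(7, 3): e=[84,6,66] → X
    (4,1)@(9, 3): e=[96,18,42] → X
    (6,1)@(13, 3): e=[120,42,-6] → .
    (1,2)@(3, 5): e=[32,6,118] → X
    (2,2)@(5, 5): e=[44,18,94] → X
    (6,2)@(13, 5): e=[92,66,-2] → .
    (1,3)@(3, 7): e=[4,30,122] → X
    (6,3)@(13, 7): e=[64,90,2] → X
    (7,3)@(15, 7): e=[76,102,-22] → .
    (1,4)@(3, 9): e=[-24,54,126] → .
    (3,4)@(7, 9): e=[0,78,78] → X  [on edge]
  covered (20 px):
    . . . . . X . . .
    . . . X X X . . .
    . X X X X X . . .
    . X X X X X X . .
    . . . X X X X . .
    . . . . . . X . .
    . . . . . . . . .
T1:
  2·area = 59  (B↔C swapped to make it positive)
  edge (3, 0)→(10, 4): d=(7,4) right/bottom  bias=-1
  edge (10, 4)→(4, 9): d=(-6,5) right/bottom  bias=-1
  edge (4, 9)→(3, 0): d=(-1,-9) top-left  bias=+0
    (2,1)@(5, 3): e=[13,31,15] → X
    (3,1)@(7, 3): e=[5,21,33] → X
    (4,1)@(9, 3): e=[-3,11,51] → .
    (2,2)@(5, 5): e=[27,19,13] → X
    (4,2)@(9, 5): e=[11,-1,49] → .
    (2,3)@(5, 7): e=[41,7,11] → X
    (3,3)@(7, 7): e=[33,-3,29] → .
    (2,4)@(5, 9): e=[55,-5,9] → .
  covered (5 px):
    . . . . . . . . .
    . . X X . . . . .
    . . X X . . . . .
    . . X . . . . . .
    . . . . . . . . .
    . . . . . . . . .
    . . . . . . . . .
T2:
  2·area = 24  (B↔C swapped to make it positive)
  edge (10, 8)→(14, 0): d=(4,-8) top-left  bias=+0
  edge (14, 0)→(12, 10): d=(-2,10) right/bottom  bias=-1
  edge (12, 10)→(10, 8): d=(-2,-2) top-left  bias=+0
    (1,0)@(3, 1): e=[-84,108,0] → .  [on edge]
    (2,1)@(5, 3): e=[-60,84,0] → .  [on edge]
    (6,1)@(13, 3): e=[4,4,16] → X
    (7,1)@(15, 3): e=[20,-16,20] → .
    (3,2)@(7, 5): e=[-36,60,0] → .  [on edge]
    (6,2)@(13, 5): e=[12,0,12] → .  [on edge]
    (4,3)@(9, 7): e=[-12,36,0] → .  [on edge]
    (5,3)@(11, 7): e=[4,16,4] → X
    (6,3)@(13, 7): e=[20,-4,8] → .
    (5,4)@(11, 9): e=[12,12,0] → X  [on edge]
    (6,4)@(13, 9): e=[28,-8,4] → .
    (5,5)@(11, 11): e=[20,8,-4] → .
    (6,5)@(13, 11): e=[36,-12,0] → .  [on edge]
    (7,6)@(15, 13): e=[60,-36,0] → .  [on edge]
  covered (3 px):
    . . . . . . . . .
    . . . . . . X . .
    . . . . . . . . .
    . . . . . X . . .
    . . . . . X . . .
    . . . . . . . . .
    . . . . . . . . .

Final: 28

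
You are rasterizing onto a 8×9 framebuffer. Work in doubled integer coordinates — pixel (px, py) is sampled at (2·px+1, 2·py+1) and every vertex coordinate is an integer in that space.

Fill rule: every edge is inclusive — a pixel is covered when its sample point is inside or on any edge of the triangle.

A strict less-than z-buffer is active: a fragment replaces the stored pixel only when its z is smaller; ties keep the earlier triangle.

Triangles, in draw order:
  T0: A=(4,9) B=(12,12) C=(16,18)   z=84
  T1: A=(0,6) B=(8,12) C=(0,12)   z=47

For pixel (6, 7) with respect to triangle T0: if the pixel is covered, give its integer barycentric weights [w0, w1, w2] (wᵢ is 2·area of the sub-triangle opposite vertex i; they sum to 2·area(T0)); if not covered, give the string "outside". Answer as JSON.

T0:
  2·area = 36
  edge (4, 9)→(12, 12): d=(8,3) inclusive
  edge (12, 12)→(16, 18): d=(4,6) inclusive
  edge (16, 18)→(4, 9): d=(-12,-9) inclusive
    (3,5)@(7, 11): e=[7,26,3] → X
    (4,5)@(9, 11): e=[1,14,21] → X
    (5,5)@(11, 11): e=[-5,2,39] → .
    (3,6)@(7, 13): e=[23,34,-21] → .
    (4,6)@(9, 13): e=[17,22,-3] → .
    (5,6)@(11, 13): e=[11,10,15] → X
    (6,6)@(13, 13): e=[5,-2,33] → .
    (5,7)@(11, 15): e=[27,18,-9] → .
    (6,7)@(13, 15): e=[21,6,9] → X
    (7,7)@(15, 15): e=[15,-6,27] → .
    (6,8)@(13, 17): e=[37,14,-15] → .
    (7,8)@(15, 17): e=[31,2,3] → X
  covered (5 px):
    . . . . . . . .
    . . . . . . . .
    . . . . . . . .
    . . . . . . . .
    . . . . . . . .
    . . . X X . . .
    . . . . . X . .
    . . . . . . X .
    . . . . . . . X
T1:
  2·area = 48
  edge (0, 6)→(8, 12): d=(8,6) inclusive
  edge (8, 12)→(0, 12): d=(-8,0) inclusive
  edge (0, 12)→(0, 6): d=(0,-6) inclusive
    (0,3)@(1, 7): e=[2,40,6] → X
    (1,3)@(3, 7): e=[-10,40,18] → .
    (0,4)@(1, 9): e=[18,24,6] → X
    (1,4)@(3, 9): e=[6,24,18] → X
    (2,4)@(5, 9): e=[-6,24,30] → .
    (0,5)@(1, 11): e=[34,8,6] → X
    (2,5)@(5, 11): e=[10,8,30] → X
    (3,5)@(7, 11): e=[-2,8,42] → .
    (0,6)@(1, 13): e=[50,-8,6] → .
    (1,6)@(3, 13): e=[38,-8,18] → .
    (2,6)@(5, 13): e=[26,-8,30] → .
  covered (6 px):
    . . . . . . . .
    . . . . . . . .
    . . . . . . . .
    X . . . . . . .
    X X . . . . . .
    X X X . . . . .
    . . . . . . . .
    . . . . . . . .
    . . . . . . . .

Answer: [6,9,21]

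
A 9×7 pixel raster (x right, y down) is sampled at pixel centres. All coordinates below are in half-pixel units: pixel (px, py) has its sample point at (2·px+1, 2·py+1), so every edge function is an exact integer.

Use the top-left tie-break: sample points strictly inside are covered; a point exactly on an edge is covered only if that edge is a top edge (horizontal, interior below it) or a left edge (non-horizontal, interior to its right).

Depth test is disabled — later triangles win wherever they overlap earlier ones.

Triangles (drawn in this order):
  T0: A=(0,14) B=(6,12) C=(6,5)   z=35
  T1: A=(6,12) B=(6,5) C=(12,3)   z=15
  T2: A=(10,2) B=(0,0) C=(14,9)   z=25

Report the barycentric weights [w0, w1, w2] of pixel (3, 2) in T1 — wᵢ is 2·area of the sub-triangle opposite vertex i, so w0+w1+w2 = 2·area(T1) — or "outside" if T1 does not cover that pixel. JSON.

T0:
  2·area = 42  (B↔C swapped to make it positive)
  edge (0, 14)→(6, 5): d=(6,-9) top-left  bias=+0
  edge (6, 5)→(6, 12): d=(0,7) right/bottom  bias=-1
  edge (6, 12)→(0, 14): d=(-6,2) right/bottom  bias=-1
    (2,3)@(5, 7): e=[3,7,32] → #
    (3,3)@(7, 7): e=[21,-7,28] → ·
    (2,4)@(5, 9): e=[15,7,20] → #
    (3,4)@(7, 9): e=[33,-7,16] → ·
    (7,4)@(15, 9): e=[105,-63,0] → ·  [on edge]
    (1,5)@(3, 11): e=[9,21,12] → #
    (3,5)@(7, 11): e=[45,-7,4] → ·
    (4,5)@(9, 11): e=[63,-21,0] → ·  [on edge]
    (0,6)@(1, 13): e=[3,35,4] → #
    (1,6)@(3, 13): e=[21,21,0] → ·  [on edge]
    (2,6)@(5, 13): e=[39,7,-4] → ·
  covered (5 px):
    · · · · · · · · ·
    · · · · · · · · ·
    · · · · · · · · ·
    · · # · · · · · ·
    · · # · · · · · ·
    · # # · · · · · ·
    # · · · · · · · ·
T1:
  2·area = 42
  edge (6, 12)→(6, 5): d=(0,-7) top-left  bias=+0
  edge (6, 5)→(12, 3): d=(6,-2) top-left  bias=+0
  edge (12, 3)→(6, 12): d=(-6,9) right/bottom  bias=-1
    (3,2)@(7, 5): e=[7,2,33] → #
    (4,2)@(9, 5): e=[21,6,15] → #
    (5,2)@(11, 5): e=[35,10,-3] → ·
    (3,3)@(7, 7): e=[7,14,21] → #
    (5,3)@(11, 7): e=[35,22,-15] → ·
    (3,4)@(7, 9): e=[7,26,9] → #
    (4,4)@(9, 9): e=[21,30,-9] → ·
    (3,5)@(7, 11): e=[7,38,-3] → ·
  covered (5 px):
    · · · · · · · · ·
    · · · · · · · · ·
    · · · # # · · · ·
    · · · # # · · · ·
    · · · # · · · · ·
    · · · · · · · · ·
    · · · · · · · · ·
T2:
  2·area = 62  (B↔C swapped to make it positive)
  edge (10, 2)→(14, 9): d=(4,7) right/bottom  bias=-1
  edge (14, 9)→(0, 0): d=(-14,-9) top-left  bias=+0
  edge (0, 0)→(10, 2): d=(10,2) right/bottom  bias=-1
    (1,0)@(3, 1): e=[45,13,4] → #
    (2,0)@(5, 1): e=[31,31,0] → ·  [on edge]
    (1,1)@(3, 3): e=[53,-15,24] → ·
    (2,1)@(5, 3): e=[39,3,20] → #
    (3,1)@(7, 3): e=[25,21,16] → #
    (4,1)@(9, 3): e=[11,39,12] → #
    (5,1)@(11, 3): e=[-3,57,8] → ·
    (7,1)@(15, 3): e=[-31,93,0] → ·  [on edge]
    (2,2)@(5, 5): e=[47,-25,40] → ·
    (3,2)@(7, 5): e=[33,-7,36] → ·
    (4,2)@(9, 5): e=[19,11,32] → #
    (5,2)@(11, 5): e=[5,29,28] → #
  covered (7 px):
    · # · · · · · · ·
    · · # # # · · · ·
    · · · · # # · · ·
    · · · · · # · · ·
    · · · · · · · · ·
    · · · · · · · · ·
    · · · · · · · · ·

Result: [2,33,7]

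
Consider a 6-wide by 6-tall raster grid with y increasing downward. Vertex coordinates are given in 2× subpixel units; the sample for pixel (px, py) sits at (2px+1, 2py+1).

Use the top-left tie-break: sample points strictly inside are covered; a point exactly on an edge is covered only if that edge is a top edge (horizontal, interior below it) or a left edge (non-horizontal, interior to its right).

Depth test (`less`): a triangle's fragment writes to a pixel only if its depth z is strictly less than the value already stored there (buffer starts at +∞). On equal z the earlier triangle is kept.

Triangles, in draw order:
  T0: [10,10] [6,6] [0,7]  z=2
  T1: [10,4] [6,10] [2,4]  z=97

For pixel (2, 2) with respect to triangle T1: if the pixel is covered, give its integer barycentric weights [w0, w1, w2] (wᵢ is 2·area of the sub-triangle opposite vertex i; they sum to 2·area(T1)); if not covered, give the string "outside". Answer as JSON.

T0:
  2·area = 28  (B↔C swapped to make it positive)
  edge (10, 10)→(0, 7): d=(-10,-3) top-left  bias=+0
  edge (0, 7)→(6, 6): d=(6,-1) top-left  bias=+0
  edge (6, 6)→(10, 10): d=(4,4) right/bottom  bias=-1
    (0,0)@(1, 1): e=[63,-35,0] → ·  [on edge]
    (1,1)@(3, 3): e=[49,-21,0] → ·  [on edge]
    (2,2)@(5, 5): e=[35,-7,0] → ·  [on edge]
    (0,3)@(1, 7): e=[3,1,24] → █
    (1,3)@(3, 7): e=[9,3,16] → █
    (2,3)@(5, 7): e=[15,5,8] → █
    (3,3)@(7, 7): e=[21,7,0] → ·  [on edge]
    (0,4)@(1, 9): e=[-17,13,32] → ·
    (1,4)@(3, 9): e=[-11,15,24] → ·
    (2,4)@(5, 9): e=[-5,17,16] → ·
    (3,4)@(7, 9): e=[1,19,8] → █
    (4,4)@(9, 9): e=[7,21,0] → ·  [on edge]
    (5,5)@(11, 11): e=[-7,35,0] → ·  [on edge]
  covered (4 px):
    · · · · · ·
    · · · · · ·
    · · · · · ·
    █ █ █ · · ·
    · · · █ · ·
    · · · · · ·
T1:
  2·area = 48
  edge (10, 4)→(6, 10): d=(-4,6) right/bottom  bias=-1
  edge (6, 10)→(2, 4): d=(-4,-6) top-left  bias=+0
  edge (2, 4)→(10, 4): d=(8,0) top-left  bias=+0
    (1,2)@(3, 5): e=[38,2,8] → █
    (2,2)@(5, 5): e=[26,14,8] → █
    (3,2)@(7, 5): e=[14,26,8] → █
    (4,2)@(9, 5): e=[2,38,8] → █
    (5,2)@(11, 5): e=[-10,50,8] → ·
    (1,3)@(3, 7): e=[30,-6,24] → ·
    (2,3)@(5, 7): e=[18,6,24] → █
    (4,3)@(9, 7): e=[-6,30,24] → ·
    (2,4)@(5, 9): e=[10,-2,40] → ·
    (3,4)@(7, 9): e=[-2,10,40] → ·
  covered (6 px):
    · · · · · ·
    · · · · · ·
    · █ █ █ █ ·
    · · █ █ · ·
    · · · · · ·
    · · · · · ·

Final: [14,8,26]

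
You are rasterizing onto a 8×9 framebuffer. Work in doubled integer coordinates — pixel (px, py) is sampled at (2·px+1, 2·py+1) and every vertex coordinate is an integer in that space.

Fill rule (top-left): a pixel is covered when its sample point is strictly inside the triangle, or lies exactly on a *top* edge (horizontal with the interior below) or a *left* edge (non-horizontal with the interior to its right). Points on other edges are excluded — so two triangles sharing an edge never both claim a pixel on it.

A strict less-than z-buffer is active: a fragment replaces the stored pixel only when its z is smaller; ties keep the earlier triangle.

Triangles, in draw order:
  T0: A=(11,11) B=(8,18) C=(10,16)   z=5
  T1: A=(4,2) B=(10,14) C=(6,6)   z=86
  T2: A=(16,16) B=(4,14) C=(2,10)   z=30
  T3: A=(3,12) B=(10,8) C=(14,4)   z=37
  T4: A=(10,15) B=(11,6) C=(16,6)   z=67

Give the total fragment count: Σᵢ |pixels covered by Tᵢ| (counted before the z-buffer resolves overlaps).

T0:
  2·area = 8  (B↔C swapped to make it positive)
  edge (11, 11)→(10, 16): d=(-1,5) right/bottom  bias=-1
  edge (10, 16)→(8, 18): d=(-2,2) right/bottom  bias=-1
  edge (8, 18)→(11, 11): d=(3,-7) top-left  bias=+0
    (6,0)@(13, 1): e=[0,24,-16] → ·  [on edge]
    (5,5)@(11, 11): e=[0,8,0] → ·  [on edge]
    (7,5)@(15, 11): e=[-20,0,28] → ·  [on edge]
    (6,6)@(13, 13): e=[-12,0,20] → ·  [on edge]
    (5,7)@(11, 15): e=[-4,0,12] → ·  [on edge]
    (4,8)@(9, 17): e=[4,0,4] → ·  [on edge]
  covered (0 px):
    · · · · · · · ·
    · · · · · · · ·
    · · · · · · · ·
    · · · · · · · ·
    · · · · · · · ·
    · · · · · · · ·
    · · · · · · · ·
    · · · · · · · ·
    · · · · · · · ·
T1:
  degenerate (2·area = 0) — covers nothing
T2:
  2·area = 44
  edge (16, 16)→(4, 14): d=(-12,-2) top-left  bias=+0
  edge (4, 14)→(2, 10): d=(-2,-4) top-left  bias=+0
  edge (2, 10)→(16, 16): d=(14,6) right/bottom  bias=-1
    (1,5)@(3, 11): e=[34,2,8] → #
    (2,5)@(5, 11): e=[38,10,-4] → ·
    (1,6)@(3, 13): e=[10,-2,36] → ·
    (2,6)@(5, 13): e=[14,6,24] → #
    (3,6)@(7, 13): e=[18,14,12] → #
    (4,6)@(9, 13): e=[22,22,0] → ·  [on edge]
    (2,7)@(5, 15): e=[-10,2,52] → ·
    (3,7)@(7, 15): e=[-6,10,40] → ·
    (5,7)@(11, 15): e=[2,26,16] → #
    (6,7)@(13, 15): e=[6,34,4] → #
    (7,7)@(15, 15): e=[10,42,-8] → ·
    (5,8)@(11, 17): e=[-22,22,44] → ·
  covered (5 px):
    · · · · · · · ·
    · · · · · · · ·
    · · · · · · · ·
    · · · · · · · ·
    · · · · · · · ·
    · # · · · · · ·
    · · # # · · · ·
    · · · · · # # ·
    · · · · · · · ·
T3:
  2·area = 12  (B↔C swapped to make it positive)
  edge (3, 12)→(14, 4): d=(11,-8) top-left  bias=+0
  edge (14, 4)→(10, 8): d=(-4,4) right/bottom  bias=-1
  edge (10, 8)→(3, 12): d=(-7,4) right/bottom  bias=-1
    (7,1)@(15, 3): e=[-3,0,15] → ·  [on edge]
    (6,2)@(13, 5): e=[3,0,9] → ·  [on edge]
    (5,3)@(11, 7): e=[9,0,3] → ·  [on edge]
    (4,4)@(9, 9): e=[15,0,-3] → ·  [on edge]
    (3,5)@(7, 11): e=[21,0,-9] → ·  [on edge]
    (2,6)@(5, 13): e=[27,0,-15] → ·  [on edge]
    (1,7)@(3, 15): e=[33,0,-21] → ·  [on edge]
    (0,8)@(1, 17): e=[39,0,-27] → ·  [on edge]
  covered (0 px):
    · · · · · · · ·
    · · · · · · · ·
    · · · · · · · ·
    · · · · · · · ·
    · · · · · · · ·
    · · · · · · · ·
    · · · · · · · ·
    · · · · · · · ·
    · · · · · · · ·
T4:
  2·area = 45
  edge (10, 15)→(11, 6): d=(1,-9) top-left  bias=+0
  edge (11, 6)→(16, 6): d=(5,0) top-left  bias=+0
  edge (16, 6)→(10, 15): d=(-6,9) right/bottom  bias=-1
    (5,3)@(11, 7): e=[1,5,39] → #
    (6,3)@(13, 7): e=[19,5,21] → #
    (7,3)@(15, 7): e=[37,5,3] → #
    (5,4)@(11, 9): e=[3,15,27] → #
    (7,4)@(15, 9): e=[39,15,-9] → ·
    (5,5)@(11, 11): e=[5,25,15] → #
    (6,5)@(13, 11): e=[23,25,-3] → ·
    (5,6)@(11, 13): e=[7,35,3] → #
    (6,6)@(13, 13): e=[25,35,-15] → ·
    (5,7)@(11, 15): e=[9,45,-9] → ·
  covered (7 px):
    · · · · · · · ·
    · · · · · · · ·
    · · · · · · · ·
    · · · · · # # #
    · · · · · # # ·
    · · · · · # · ·
    · · · · · # · ·
    · · · · · · · ·
    · · · · · · · ·

Result: 12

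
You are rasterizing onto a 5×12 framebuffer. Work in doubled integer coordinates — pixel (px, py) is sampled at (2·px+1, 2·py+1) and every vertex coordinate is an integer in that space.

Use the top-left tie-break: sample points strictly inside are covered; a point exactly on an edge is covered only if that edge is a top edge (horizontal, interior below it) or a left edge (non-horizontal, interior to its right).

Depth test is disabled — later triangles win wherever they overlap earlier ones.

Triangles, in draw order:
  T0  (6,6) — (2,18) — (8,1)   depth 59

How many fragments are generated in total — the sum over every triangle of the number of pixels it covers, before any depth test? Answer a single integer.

T0:
  2·area = 4  (B↔C swapped to make it positive)
  edge (6, 6)→(8, 1): d=(2,-5) top-left  bias=+0
  edge (8, 1)→(2, 18): d=(-6,17) right/bottom  bias=-1
  edge (2, 18)→(6, 6): d=(4,-12) top-left  bias=+0
    (3,1)@(7, 3): e=[-1,5,0] → ·  [on edge]
    (2,4)@(5, 9): e=[1,3,0] → #  [on edge]
    (3,4)@(7, 9): e=[11,-31,24] → ·
    (2,5)@(5, 11): e=[5,-9,8] → ·
    (1,7)@(3, 15): e=[3,1,0] → #  [on edge]
    (2,7)@(5, 15): e=[13,-33,24] → ·
    (1,8)@(3, 17): e=[7,-11,8] → ·
    (0,10)@(1, 21): e=[5,-1,0] → ·  [on edge]
  covered (2 px):
    · · · · ·
    · · · · ·
    · · · · ·
    · · · · ·
    · · # · ·
    · · · · ·
    · · · · ·
    · # · · ·
    · · · · ·
    · · · · ·
    · · · · ·
    · · · · ·

Final: 2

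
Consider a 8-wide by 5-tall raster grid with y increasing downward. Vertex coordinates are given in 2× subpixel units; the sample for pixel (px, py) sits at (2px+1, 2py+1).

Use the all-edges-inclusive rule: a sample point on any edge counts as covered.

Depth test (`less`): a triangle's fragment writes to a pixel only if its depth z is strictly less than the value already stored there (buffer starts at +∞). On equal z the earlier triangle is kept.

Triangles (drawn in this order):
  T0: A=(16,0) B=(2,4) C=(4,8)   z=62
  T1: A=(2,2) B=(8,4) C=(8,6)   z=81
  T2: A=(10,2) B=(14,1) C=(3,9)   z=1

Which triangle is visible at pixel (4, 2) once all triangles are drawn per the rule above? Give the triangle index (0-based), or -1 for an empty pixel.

T0:
  2·area = 64  (B↔C swapped to make it positive)
  edge (16, 0)→(4, 8): d=(-12,8) inclusive
  edge (4, 8)→(2, 4): d=(-2,-4) inclusive
  edge (2, 4)→(16, 0): d=(14,-4) inclusive
    (6,0)@(13, 1): e=[12,50,2] → #
    (7,0)@(15, 1): e=[-4,58,10] → ·
    (3,1)@(7, 3): e=[36,22,6] → #
    (4,1)@(9, 3): e=[20,30,14] → #
    (5,1)@(11, 3): e=[4,38,22] → #
    (6,1)@(13, 3): e=[-12,46,30] → ·
    (1,2)@(3, 5): e=[44,2,18] → #
    (2,2)@(5, 5): e=[28,10,26] → #
    (4,2)@(9, 5): e=[-4,26,42] → ·
    (5,2)@(11, 5): e=[-20,34,50] → ·
    (1,3)@(3, 7): e=[20,-2,46] → ·
    (2,3)@(5, 7): e=[4,6,54] → #
  covered (8 px):
    · · · · · · # ·
    · · · # # # · ·
    · # # # · · · ·
    · · # · · · · ·
    · · · · · · · ·
T1:
  2·area = 12
  edge (2, 2)→(8, 4): d=(6,2) inclusive
  edge (8, 4)→(8, 6): d=(0,2) inclusive
  edge (8, 6)→(2, 2): d=(-6,-4) inclusive
    (2,1)@(5, 3): e=[0,6,6] → #  [on edge]
    (3,1)@(7, 3): e=[-4,2,14] → ·
    (2,2)@(5, 5): e=[12,6,-6] → ·
    (3,2)@(7, 5): e=[8,2,2] → #
    (4,2)@(9, 5): e=[4,-2,10] → ·
    (5,2)@(11, 5): e=[0,-6,18] → ·  [on edge]
    (3,3)@(7, 7): e=[20,2,-10] → ·
  covered (2 px):
    · · · · · · · ·
    · · # · · · · ·
    · · · # · · · ·
    · · · · · · · ·
    · · · · · · · ·
T2:
  2·area = 21
  edge (10, 2)→(14, 1): d=(4,-1) inclusive
  edge (14, 1)→(3, 9): d=(-11,8) inclusive
  edge (3, 9)→(10, 2): d=(7,-7) inclusive
    (5,0)@(11, 1): e=[-3,24,0] → ·  [on edge]
    (4,1)@(9, 3): e=[3,18,0] → #  [on edge]
    (5,1)@(11, 3): e=[5,2,14] → #
    (6,1)@(13, 3): e=[7,-14,28] → ·
    (3,2)@(7, 5): e=[9,12,0] → #  [on edge]
    (4,2)@(9, 5): e=[11,-4,14] → ·
    (5,2)@(11, 5): e=[13,-20,28] → ·
    (2,3)@(5, 7): e=[15,6,0] → #  [on edge]
    (3,3)@(7, 7): e=[17,-10,14] → ·
    (1,4)@(3, 9): e=[21,0,0] → #  [on edge]
    (2,4)@(5, 9): e=[23,-16,14] → ·
  covered (5 px):
    · · · · · · · ·
    · · · · # # · ·
    · · · # · · · ·
    · · # · · · · ·
    · # · · · · · ·

Z-buffer (winner per pixel, '.' = empty):
  . . . . . . 0 .
  . . 1 0 2 2 . .
  . 0 0 2 . . . .
  . . 2 . . . . .
  . 2 . . . . . .

Result: -1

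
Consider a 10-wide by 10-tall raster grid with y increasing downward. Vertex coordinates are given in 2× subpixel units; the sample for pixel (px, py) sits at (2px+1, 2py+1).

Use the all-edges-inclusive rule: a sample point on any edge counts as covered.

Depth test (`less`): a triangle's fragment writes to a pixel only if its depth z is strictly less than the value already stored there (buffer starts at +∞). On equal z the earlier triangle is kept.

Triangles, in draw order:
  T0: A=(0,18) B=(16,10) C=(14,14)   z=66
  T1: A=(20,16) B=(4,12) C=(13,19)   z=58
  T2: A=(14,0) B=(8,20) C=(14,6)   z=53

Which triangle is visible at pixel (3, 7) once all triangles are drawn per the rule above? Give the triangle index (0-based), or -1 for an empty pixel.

T0:
  2·area = 48
  edge (0, 18)→(16, 10): d=(16,-8) inclusive
  edge (16, 10)→(14, 14): d=(-2,4) inclusive
  edge (14, 14)→(0, 18): d=(-14,4) inclusive
    (7,5)@(15, 11): e=[8,2,38] → X
    (8,5)@(17, 11): e=[24,-6,30] → .
    (5,6)@(11, 13): e=[8,14,26] → X
    (6,6)@(13, 13): e=[24,6,18] → X
    (7,6)@(15, 13): e=[40,-2,10] → .
    (3,7)@(7, 15): e=[8,26,14] → X
    (4,7)@(9, 15): e=[24,18,6] → X
    (5,7)@(11, 15): e=[40,10,-2] → .
    (6,7)@(13, 15): e=[56,2,-10] → .
    (1,8)@(3, 17): e=[8,38,2] → X
    (2,8)@(5, 17): e=[24,30,-6] → .
    (3,8)@(7, 17): e=[40,22,-14] → .
  covered (6 px):
    . . . . . . . . . .
    . . . . . . . . . .
    . . . . . . . . . .
    . . . . . . . . . .
    . . . . . . . . . .
    . . . . . . . X . .
    . . . . . X X . . .
    . . . X X . . . . .
    . X . . . . . . . .
    . . . . . . . . . .
T1:
  2·area = 76  (B↔C swapped to make it positive)
  edge (20, 16)→(13, 19): d=(-7,3) inclusive
  edge (13, 19)→(4, 12): d=(-9,-7) inclusive
  edge (4, 12)→(20, 16): d=(16,4) inclusive
    (3,6)@(7, 13): e=[60,12,4] → X
    (4,6)@(9, 13): e=[54,26,-4] → .
    (3,7)@(7, 15): e=[46,-6,36] → .
    (4,7)@(9, 15): e=[40,8,28] → X
    (5,7)@(11, 15): e=[34,22,20] → X
    (6,7)@(13, 15): e=[28,36,12] → X
    (7,7)@(15, 15): e=[22,50,4] → X
    (8,7)@(17, 15): e=[16,64,-4] → .
    (4,8)@(9, 17): e=[26,-10,60] → .
    (5,8)@(11, 17): e=[20,4,52] → X
    (8,8)@(17, 17): e=[2,46,28] → X
    (9,8)@(19, 17): e=[-4,60,20] → .
    (6,9)@(13, 19): e=[0,0,76] → X  [on edge]
  covered (10 px):
    . . . . . . . . . .
    . . . . . . . . . .
    . . . . . . . . . .
    . . . . . . . . . .
    . . . . . . . . . .
    . . . . . . . . . .
    . . . X . . . . . .
    . . . . X X X X . .
    . . . . . X X X X .
    . . . . . . X . . .
T2:
  2·area = 36  (B↔C swapped to make it positive)
  edge (14, 0)→(14, 6): d=(0,6) inclusive
  edge (14, 6)→(8, 20): d=(-6,14) inclusive
  edge (8, 20)→(14, 0): d=(6,-20) inclusive
    (6,2)@(13, 5): e=[6,20,10] → X
    (7,2)@(15, 5): e=[-6,-8,50] → .
    (6,3)@(13, 7): e=[6,8,22] → X
    (7,3)@(15, 7): e=[-6,-20,62] → .
    (6,4)@(13, 9): e=[6,-4,34] → .
    (5,5)@(11, 11): e=[18,12,6] → X
    (6,5)@(13, 11): e=[6,-16,46] → .
    (5,6)@(11, 13): e=[18,0,18] → X  [on edge]
    (6,6)@(13, 13): e=[6,-28,58] → .
    (5,7)@(11, 15): e=[18,-12,30] → .
    (4,8)@(9, 17): e=[30,4,2] → X
    (5,8)@(11, 17): e=[18,-24,42] → .
  covered (5 px):
    . . . . . . . . . .
    . . . . . . . . . .
    . . . . . . X . . .
    . . . . . . X . . .
    . . . . . . . . . .
    . . . . . X . . . .
    . . . . . X . . . .
    . . . . . . . . . .
    . . . . X . . . . .
    . . . . . . . . . .

Z-buffer (winner per pixel, '.' = empty):
  . . . . . . . . . .
  . . . . . . . . . .
  . . . . . . 2 . . .
  . . . . . . 2 . . .
  . . . . . . . . . .
  . . . . . 2 . 0 . .
  . . . 1 . 2 0 . . .
  . . . 0 1 1 1 1 . .
  . 0 . . 2 1 1 1 1 .
  . . . . . . 1 . . .

Answer: 0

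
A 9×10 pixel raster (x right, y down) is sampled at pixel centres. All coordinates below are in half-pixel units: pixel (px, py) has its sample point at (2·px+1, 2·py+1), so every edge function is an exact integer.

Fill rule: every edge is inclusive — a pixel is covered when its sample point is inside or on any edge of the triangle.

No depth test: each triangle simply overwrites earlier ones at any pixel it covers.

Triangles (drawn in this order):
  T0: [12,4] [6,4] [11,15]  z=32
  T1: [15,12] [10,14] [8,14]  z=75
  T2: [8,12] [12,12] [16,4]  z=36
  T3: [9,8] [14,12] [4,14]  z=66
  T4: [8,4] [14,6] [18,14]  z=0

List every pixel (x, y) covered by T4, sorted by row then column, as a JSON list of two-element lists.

T0:
  2·area = 66  (B↔C swapped to make it positive)
  edge (12, 4)→(11, 15): d=(-1,11) inclusive
  edge (11, 15)→(6, 4): d=(-5,-11) inclusive
  edge (6, 4)→(12, 4): d=(6,0) inclusive
    (3,2)@(7, 5): e=[54,6,6] → █
    (4,2)@(9, 5): e=[32,28,6] → █
    (5,2)@(11, 5): e=[10,50,6] → █
    (6,2)@(13, 5): e=[-12,72,6] → ·
    (3,3)@(7, 7): e=[52,-4,18] → ·
    (4,3)@(9, 7): e=[30,18,18] → █
    (6,3)@(13, 7): e=[-14,62,18] → ·
    (4,4)@(9, 9): e=[28,8,30] → █
    (6,4)@(13, 9): e=[-16,52,30] → ·
    (4,5)@(9, 11): e=[26,-2,42] → ·
    (5,5)@(11, 11): e=[4,20,42] → █
    (6,5)@(13, 11): e=[-18,42,42] → ·
    (5,7)@(11, 15): e=[0,0,66] → █  [on edge]
  covered (10 px):
    · · · · · · · · ·
    · · · · · · · · ·
    · · · █ █ █ · · ·
    · · · · █ █ · · ·
    · · · · █ █ · · ·
    · · · · · █ · · ·
    · · · · · █ · · ·
    · · · · · █ · · ·
    · · · · · · · · ·
    · · · · · · · · ·
T1:
  2·area = 4
  edge (15, 12)→(10, 14): d=(-5,2) inclusive
  edge (10, 14)→(8, 14): d=(-2,0) inclusive
  edge (8, 14)→(15, 12): d=(7,-2) inclusive
  covered (0 px):
    · · · · · · · · ·
    · · · · · · · · ·
    · · · · · · · · ·
    · · · · · · · · ·
    · · · · · · · · ·
    · · · · · · · · ·
    · · · · · · · · ·
    · · · · · · · · ·
    · · · · · · · · ·
    · · · · · · · · ·
T2:
  2·area = 32  (B↔C swapped to make it positive)
  edge (8, 12)→(16, 4): d=(8,-8) inclusive
  edge (16, 4)→(12, 12): d=(-4,8) inclusive
  edge (12, 12)→(8, 12): d=(-4,0) inclusive
    (8,1)@(17, 3): e=[0,-4,36] → ·  [on edge]
    (7,2)@(15, 5): e=[0,4,28] → █  [on edge]
    (8,2)@(17, 5): e=[16,-12,28] → ·
    (6,3)@(13, 7): e=[0,12,20] → █  [on edge]
    (7,3)@(15, 7): e=[16,-4,20] → ·
    (5,4)@(11, 9): e=[0,20,12] → █  [on edge]
    (7,4)@(15, 9): e=[32,-12,12] → ·
    (4,5)@(9, 11): e=[0,28,4] → █  [on edge]
    (6,5)@(13, 11): e=[32,-4,4] → ·
    (3,6)@(7, 13): e=[0,36,-4] → ·  [on edge]
    (4,6)@(9, 13): e=[16,20,-4] → ·
    (5,6)@(11, 13): e=[32,4,-4] → ·
    (2,7)@(5, 15): e=[0,44,-12] → ·  [on edge]
    (1,8)@(3, 17): e=[0,52,-20] → ·  [on edge]
    (0,9)@(1, 19): e=[0,60,-28] → ·  [on edge]
  covered (6 px):
    · · · · · · · · ·
    · · · · · · · · ·
    · · · · · · · █ ·
    · · · · · · █ · ·
    · · · · · █ █ · ·
    · · · · █ █ · · ·
    · · · · · · · · ·
    · · · · · · · · ·
    · · · · · · · · ·
    · · · · · · · · ·
T3:
  2·area = 50
  edge (9, 8)→(14, 12): d=(5,4) inclusive
  edge (14, 12)→(4, 14): d=(-10,2) inclusive
  edge (4, 14)→(9, 8): d=(5,-6) inclusive
    (4,4)@(9, 9): e=[5,40,5] → █
    (5,4)@(11, 9): e=[-3,36,17] → ·
    (3,5)@(7, 11): e=[23,24,3] → █
    (5,5)@(11, 11): e=[7,16,27] → █
    (6,5)@(13, 11): e=[-1,12,39] → ·
    (2,6)@(5, 13): e=[41,8,1] → █
    (4,6)@(9, 13): e=[25,0,25] → █  [on edge]
    (5,6)@(11, 13): e=[17,-4,37] → ·
    (2,7)@(5, 15): e=[51,-12,11] → ·
    (3,7)@(7, 15): e=[43,-16,23] → ·
    (4,7)@(9, 15): e=[35,-20,35] → ·
  covered (7 px):
    · · · · · · · · ·
    · · · · · · · · ·
    · · · · · · · · ·
    · · · · · · · · ·
    · · · · █ · · · ·
    · · · █ █ █ · · ·
    · · █ █ █ · · · ·
    · · · · · · · · ·
    · · · · · · · · ·
    · · · · · · · · ·
T4:
  2·area = 40
  edge (8, 4)→(14, 6): d=(6,2) inclusive
  edge (14, 6)→(18, 14): d=(4,8) inclusive
  edge (18, 14)→(8, 4): d=(-10,-10) inclusive
    (2,0)@(5, 1): e=[-12,52,0] → ·  [on edge]
    (2,1)@(5, 3): e=[0,60,-20] → ·  [on edge]
    (3,1)@(7, 3): e=[-4,44,0] → ·  [on edge]
    (4,2)@(9, 5): e=[4,36,0] → █  [on edge]
    (5,2)@(11, 5): e=[0,20,20] → █  [on edge]
    (6,2)@(13, 5): e=[-4,4,40] → ·
    (4,3)@(9, 7): e=[16,44,-20] → ·
    (5,3)@(11, 7): e=[12,28,0] → █  [on edge]
    (6,3)@(13, 7): e=[8,12,20] → █
    (7,3)@(15, 7): e=[4,-4,40] → ·
    (8,3)@(17, 7): e=[0,-20,60] → ·  [on edge]
    (5,4)@(11, 9): e=[24,36,-20] → ·
    (6,4)@(13, 9): e=[20,20,0] → █  [on edge]
    (7,5)@(15, 11): e=[28,12,0] → █  [on edge]
    (8,6)@(17, 13): e=[36,4,0] → █  [on edge]
  covered (8 px):
    · · · · · · · · ·
    · · · · · · · · ·
    · · · · █ █ · · ·
    · · · · · █ █ · ·
    · · · · · · █ █ ·
    · · · · · · · █ ·
    · · · · · · · · █
    · · · · · · · · ·
    · · · · · · · · ·
    · · · · · · · · ·

Answer: [[4,2],[5,2],[5,3],[6,3],[6,4],[7,4],[7,5],[8,6]]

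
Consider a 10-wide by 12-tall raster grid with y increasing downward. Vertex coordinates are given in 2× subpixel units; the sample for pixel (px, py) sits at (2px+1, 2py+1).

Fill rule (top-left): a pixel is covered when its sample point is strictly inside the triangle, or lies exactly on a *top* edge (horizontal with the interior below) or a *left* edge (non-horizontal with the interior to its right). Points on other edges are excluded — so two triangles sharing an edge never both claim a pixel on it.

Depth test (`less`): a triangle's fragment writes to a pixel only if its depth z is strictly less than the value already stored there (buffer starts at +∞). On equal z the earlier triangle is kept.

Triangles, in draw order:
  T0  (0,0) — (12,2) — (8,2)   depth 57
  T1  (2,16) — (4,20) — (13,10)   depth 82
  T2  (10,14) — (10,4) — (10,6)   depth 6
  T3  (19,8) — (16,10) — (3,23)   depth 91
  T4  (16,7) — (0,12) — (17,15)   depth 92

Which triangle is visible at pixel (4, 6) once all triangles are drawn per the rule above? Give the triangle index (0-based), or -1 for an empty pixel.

T0:
  2·area = 8
  edge (0, 0)→(12, 2): d=(12,2) right/bottom  bias=-1
  edge (12, 2)→(8, 2): d=(-4,0) right/bottom  bias=-1
  edge (8, 2)→(0, 0): d=(-8,-2) top-left  bias=+0
    (2,0)@(5, 1): e=[2,4,2] → X
    (3,0)@(7, 1): e=[-2,4,6] → .
    (2,1)@(5, 3): e=[26,-4,-14] → .
  covered (1 px):
    . . X . . . . . . .
    . . . . . . . . . .
    . . . . . . . . . .
    . . . . . . . . . .
    . . . . . . . . . .
    . . . . . . . . . .
    . . . . . . . . . .
    . . . . . . . . . .
    . . . . . . . . . .
    . . . . . . . . . .
    . . . . . . . . . .
    . . . . . . . . . .
T1:
  2·area = 56  (B↔C swapped to make it positive)
  edge (2, 16)→(13, 10): d=(11,-6) top-left  bias=+0
  edge (13, 10)→(4, 20): d=(-9,10) right/bottom  bias=-1
  edge (4, 20)→(2, 16): d=(-2,-4) top-left  bias=+0
    (4,6)@(9, 13): e=[9,13,34] → X
    (5,6)@(11, 13): e=[21,-7,42] → .
    (2,7)@(5, 15): e=[7,35,14] → X
    (3,7)@(7, 15): e=[19,15,22] → X
    (4,7)@(9, 15): e=[31,-5,30] → .
    (1,8)@(3, 17): e=[17,37,2] → X
    (3,8)@(7, 17): e=[41,-3,18] → .
    (1,9)@(3, 19): e=[39,19,-2] → .
    (2,9)@(5, 19): e=[51,-1,6] → .
  covered (5 px):
    . . . . . . . . . .
    . . . . . . . . . .
    . . . . . . . . . .
    . . . . . . . . . .
    . . . . . . . . . .
    . . . . . . . . . .
    . . . . X . . . . .
    . . X X . . . . . .
    . X X . . . . . . .
    . . . . . . . . . .
    . . . . . . . . . .
    . . . . . . . . . .
T2:
  degenerate (2·area = 0) — covers nothing
T3:
  2·area = 13  (B↔C swapped to make it positive)
  edge (19, 8)→(3, 23): d=(-16,15) right/bottom  bias=-1
  edge (3, 23)→(16, 10): d=(13,-13) top-left  bias=+0
  edge (16, 10)→(19, 8): d=(3,-2) top-left  bias=+0
    (9,3)@(19, 7): e=[16,0,-3] → .  [on edge]
    (8,4)@(17, 9): e=[14,0,-1] → .  [on edge]
    (7,5)@(15, 11): e=[12,0,1] → X  [on edge]
    (8,5)@(17, 11): e=[-18,26,5] → .
    (6,6)@(13, 13): e=[10,0,3] → X  [on edge]
    (7,6)@(15, 13): e=[-20,26,7] → .
    (5,7)@(11, 15): e=[8,0,5] → X  [on edge]
    (6,7)@(13, 15): e=[-22,26,9] → .
    (4,8)@(9, 17): e=[6,0,7] → X  [on edge]
    (5,8)@(11, 17): e=[-24,26,11] → .
    (3,9)@(7, 19): e=[4,0,9] → X  [on edge]
    (4,9)@(9, 19): e=[-26,26,13] → .
    (2,10)@(5, 21): e=[2,0,11] → X  [on edge]
    (1,11)@(3, 23): e=[0,0,13] → .  [on edge]
  covered (6 px):
    . . . . . . . . . .
    . . . . . . . . . .
    . . . . . . . . . .
    . . . . . . . . . .
    . . . . . . . . . .
    . . . . . . . X . .
    . . . . . . X . . .
    . . . . . X . . . .
    . . . . X . . . . .
    . . . X . . . . . .
    . . X . . . . . . .
    . . . . . . . . . .
T4:
  2·area = 133  (B↔C swapped to make it positive)
  edge (16, 7)→(17, 15): d=(1,8) right/bottom  bias=-1
  edge (17, 15)→(0, 12): d=(-17,-3) top-left  bias=+0
  edge (0, 12)→(16, 7): d=(16,-5) top-left  bias=+0
    (5,4)@(11, 9): e=[42,84,7] → X
    (6,4)@(13, 9): e=[26,90,17] → X
    (7,4)@(15, 9): e=[10,96,27] → X
    (8,4)@(17, 9): e=[-6,102,37] → .
    (2,5)@(5, 11): e=[92,32,9] → X
    (3,5)@(7, 11): e=[76,38,19] → X
    (4,5)@(9, 11): e=[60,44,29] → X
    (8,5)@(17, 11): e=[-4,68,69] → .
    (2,6)@(5, 13): e=[94,-2,41] → .
    (3,6)@(7, 13): e=[78,4,51] → X
    (8,6)@(17, 13): e=[-2,34,101] → .
    (3,7)@(7, 15): e=[80,-30,83] → .
    (8,7)@(17, 15): e=[0,0,133] → .  [on edge]
  covered (14 px):
    . . . . . . . . . .
    . . . . . . . . . .
    . . . . . . . . . .
    . . . . . . . . . .
    . . . . . X X X . .
    . . X X X X X X . .
    . . . X X X X X . .
    . . . . . . . . . .
    . . . . . . . . . .
    . . . . . . . . . .
    . . . . . . . . . .
    . . . . . . . . . .

Z-buffer (winner per pixel, '.' = empty):
  . . 0 . . . . . . .
  . . . . . . . . . .
  . . . . . . . . . .
  . . . . . . . . . .
  . . . . . 4 4 4 . .
  . . 4 4 4 4 4 3 . .
  . . . 4 1 4 3 4 . .
  . . 1 1 . 3 . . . .
  . 1 1 . 3 . . . . .
  . . . 3 . . . . . .
  . . 3 . . . . . . .
  . . . . . . . . . .

Final: 1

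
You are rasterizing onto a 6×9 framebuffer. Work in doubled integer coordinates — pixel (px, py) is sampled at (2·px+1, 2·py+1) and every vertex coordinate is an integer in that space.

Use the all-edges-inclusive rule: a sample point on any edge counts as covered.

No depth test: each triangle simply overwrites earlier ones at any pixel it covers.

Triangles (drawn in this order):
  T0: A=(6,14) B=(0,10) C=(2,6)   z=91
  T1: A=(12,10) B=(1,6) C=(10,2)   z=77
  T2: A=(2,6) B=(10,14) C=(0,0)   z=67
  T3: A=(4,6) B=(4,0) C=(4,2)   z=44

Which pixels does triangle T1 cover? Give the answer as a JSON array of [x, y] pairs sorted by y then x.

T0:
  2·area = 32
  edge (6, 14)→(0, 10): d=(-6,-4) inclusive
  edge (0, 10)→(2, 6): d=(2,-4) inclusive
  edge (2, 6)→(6, 14): d=(4,8) inclusive
    (0,4)@(1, 9): e=[10,2,20] → #
    (1,4)@(3, 9): e=[18,10,4] → #
    (2,4)@(5, 9): e=[26,18,-12] → ·
    (0,5)@(1, 11): e=[-2,6,28] → ·
    (1,5)@(3, 11): e=[6,14,12] → #
    (2,5)@(5, 11): e=[14,22,-4] → ·
    (1,6)@(3, 13): e=[-6,18,20] → ·
    (2,6)@(5, 13): e=[2,26,4] → #
    (3,6)@(7, 13): e=[10,34,-12] → ·
    (2,7)@(5, 15): e=[-10,30,12] → ·
  covered (4 px):
    · · · · · ·
    · · · · · ·
    · · · · · ·
    · · · · · ·
    # # · · · ·
    · # · · · ·
    · · # · · ·
    · · · · · ·
    · · · · · ·
T1:
  2·area = 80
  edge (12, 10)→(1, 6): d=(-11,-4) inclusive
  edge (1, 6)→(10, 2): d=(9,-4) inclusive
  edge (10, 2)→(12, 10): d=(2,8) inclusive
    (4,1)@(9, 3): e=[65,5,10] → #
    (5,1)@(11, 3): e=[73,13,-6] → ·
    (2,2)@(5, 5): e=[27,7,46] → #
    (3,2)@(7, 5): e=[35,15,30] → #
    (5,2)@(11, 5): e=[51,31,-2] → ·
    (2,3)@(5, 7): e=[5,25,50] → #
    (5,3)@(11, 7): e=[29,49,2] → #
    (2,4)@(5, 9): e=[-17,43,54] → ·
    (3,4)@(7, 9): e=[-9,51,38] → ·
    (4,4)@(9, 9): e=[-1,59,22] → ·
    (5,4)@(11, 9): e=[7,67,6] → #
    (5,5)@(11, 11): e=[-15,85,10] → ·
  covered (9 px):
    · · · · · ·
    · · · · # ·
    · · # # # ·
    · · # # # #
    · · · · · #
    · · · · · ·
    · · · · · ·
    · · · · · ·
    · · · · · ·
T2:
  2·area = 32  (B↔C swapped to make it positive)
  edge (2, 6)→(0, 0): d=(-2,-6) inclusive
  edge (0, 0)→(10, 14): d=(10,14) inclusive
  edge (10, 14)→(2, 6): d=(-8,-8) inclusive
    (0,1)@(1, 3): e=[0,16,16] → #  [on edge]
    (1,1)@(3, 3): e=[12,-12,32] → ·
    (0,2)@(1, 5): e=[-4,36,0] → ·  [on edge]
    (1,2)@(3, 5): e=[8,8,16] → #
    (2,2)@(5, 5): e=[20,-20,32] → ·
    (1,3)@(3, 7): e=[4,28,0] → #  [on edge]
    (2,3)@(5, 7): e=[16,0,16] → #  [on edge]
    (3,3)@(7, 7): e=[28,-28,32] → ·
    (1,4)@(3, 9): e=[0,48,-16] → ·  [on edge]
    (2,4)@(5, 9): e=[12,20,0] → #  [on edge]
    (3,4)@(7, 9): e=[24,-8,16] → ·
    (2,5)@(5, 11): e=[8,40,-16] → ·
    (3,5)@(7, 11): e=[20,12,0] → #  [on edge]
    (4,6)@(9, 13): e=[28,4,0] → #  [on edge]
    (2,7)@(5, 15): e=[0,80,-48] → ·  [on edge]
    (5,7)@(11, 15): e=[36,-4,0] → ·  [on edge]
  covered (7 px):
    · · · · · ·
    # · · · · ·
    · # · · · ·
    · # # · · ·
    · · # · · ·
    · · · # · ·
    · · · · # ·
    · · · · · ·
    · · · · · ·
T3:
  degenerate (2·area = 0) — covers nothing

Answer: [[4,1],[2,2],[3,2],[4,2],[2,3],[3,3],[4,3],[5,3],[5,4]]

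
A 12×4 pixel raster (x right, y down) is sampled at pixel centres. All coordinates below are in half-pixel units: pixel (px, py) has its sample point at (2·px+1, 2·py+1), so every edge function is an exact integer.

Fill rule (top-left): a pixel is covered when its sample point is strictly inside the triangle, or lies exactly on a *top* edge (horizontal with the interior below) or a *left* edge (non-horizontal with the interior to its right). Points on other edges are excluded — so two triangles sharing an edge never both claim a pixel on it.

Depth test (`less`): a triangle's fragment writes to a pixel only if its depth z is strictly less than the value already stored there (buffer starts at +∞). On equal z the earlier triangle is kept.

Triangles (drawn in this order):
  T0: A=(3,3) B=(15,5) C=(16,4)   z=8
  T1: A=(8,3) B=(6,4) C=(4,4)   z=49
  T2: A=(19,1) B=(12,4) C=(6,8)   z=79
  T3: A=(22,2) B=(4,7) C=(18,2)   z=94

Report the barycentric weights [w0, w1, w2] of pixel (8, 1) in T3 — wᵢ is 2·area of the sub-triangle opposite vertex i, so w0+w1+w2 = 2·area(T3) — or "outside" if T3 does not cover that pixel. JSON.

T0:
  2·area = 14  (B↔C swapped to make it positive)
  edge (3, 3)→(16, 4): d=(13,1) right/bottom  bias=-1
  edge (16, 4)→(15, 5): d=(-1,1) right/bottom  bias=-1
  edge (15, 5)→(3, 3): d=(-12,-2) top-left  bias=+0
    (9,0)@(19, 1): e=[-42,0,56] → ·  [on edge]
    (1,1)@(3, 3): e=[0,14,0] → ·  [on edge]
    (8,1)@(17, 3): e=[-14,0,28] → ·  [on edge]
    (7,2)@(15, 5): e=[14,0,0] → ·  [on edge]
    (6,3)@(13, 7): e=[42,0,-28] → ·  [on edge]
  covered (0 px):
    · · · · · · · · · · · ·
    · · · · · · · · · · · ·
    · · · · · · · · · · · ·
    · · · · · · · · · · · ·
T1:
  2·area = 2
  edge (8, 3)→(6, 4): d=(-2,1) right/bottom  bias=-1
  edge (6, 4)→(4, 4): d=(-2,0) right/bottom  bias=-1
  edge (4, 4)→(8, 3): d=(4,-1) top-left  bias=+0
  covered (0 px):
    · · · · · · · · · · · ·
    · · · · · · · · · · · ·
    · · · · · · · · · · · ·
    · · · · · · · · · · · ·
T2:
  2·area = 10  (B↔C swapped to make it positive)
  edge (19, 1)→(6, 8): d=(-13,7) right/bottom  bias=-1
  edge (6, 8)→(12, 4): d=(6,-4) top-left  bias=+0
  edge (12, 4)→(19, 1): d=(7,-3) top-left  bias=+0
    (9,0)@(19, 1): e=[0,10,0] → ·  [on edge]
    (7,1)@(15, 3): e=[2,6,2] → #
    (8,1)@(17, 3): e=[-12,14,8] → ·
    (5,2)@(11, 5): e=[4,2,4] → #
    (6,2)@(13, 5): e=[-10,10,10] → ·
    (7,2)@(15, 5): e=[-24,18,16] → ·
    (2,3)@(5, 7): e=[20,-10,0] → ·  [on edge]
    (5,3)@(11, 7): e=[-22,14,18] → ·
  covered (2 px):
    · · · · · · · · · · · ·
    · · · · · · · # · · · ·
    · · · · · # · · · · · ·
    · · · · · · · · · · · ·
T3:
  2·area = 20
  edge (22, 2)→(4, 7): d=(-18,5) right/bottom  bias=-1
  edge (4, 7)→(18, 2): d=(14,-5) top-left  bias=+0
  edge (18, 2)→(22, 2): d=(4,0) top-left  bias=+0
    (8,1)@(17, 3): e=[7,9,4] → #
    (9,1)@(19, 3): e=[-3,19,4] → ·
    (5,2)@(11, 5): e=[1,7,12] → #
    (6,2)@(13, 5): e=[-9,17,12] → ·
    (8,2)@(17, 5): e=[-29,37,12] → ·
    (5,3)@(11, 7): e=[-35,35,20] → ·
  covered (2 px):
    · · · · · · · · · · · ·
    · · · · · · · · # · · ·
    · · · · · # · · · · · ·
    · · · · · · · · · · · ·

Result: [9,4,7]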